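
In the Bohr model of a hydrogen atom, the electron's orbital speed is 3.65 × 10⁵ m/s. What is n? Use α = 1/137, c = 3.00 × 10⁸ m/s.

6

v_n = Zαc/n ⇒ n = Zαc/v = 1 × 0.00730 × 3.00 × 10⁸ / 3.65 × 10⁵ ≈ 6.00
n = 6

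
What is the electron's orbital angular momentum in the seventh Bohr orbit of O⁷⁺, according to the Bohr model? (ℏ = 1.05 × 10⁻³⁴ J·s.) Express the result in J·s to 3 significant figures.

L_n = nℏ = 7 × 1.05 × 10⁻³⁴ = 7.35 × 10⁻³⁴ J·s

7.35 × 10⁻³⁴ J·s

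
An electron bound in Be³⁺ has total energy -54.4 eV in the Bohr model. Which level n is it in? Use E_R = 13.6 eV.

E_n = −E_R Z²/n² ⇒ n² = E_R Z²/(−E_n) = 13.6 × 4² / 54.4 ≈ 4.00
n = 2

2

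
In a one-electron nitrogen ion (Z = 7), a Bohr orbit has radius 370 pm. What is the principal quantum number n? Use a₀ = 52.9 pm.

r_n = n²a₀/Z ⇒ n² = rZ/a₀ = 370 × 7 / 52.9 ≈ 48.96
n = 7

7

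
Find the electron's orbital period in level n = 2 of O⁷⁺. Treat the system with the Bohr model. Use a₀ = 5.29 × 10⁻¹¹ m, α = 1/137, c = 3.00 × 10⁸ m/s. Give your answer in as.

r = n²a₀/Z = 2²·5.29 × 10⁻¹¹/8 = 2.65 × 10⁻¹¹ m
v = Zαc/n = 8·0.00730·3.00 × 10⁸/2 = 8.76 × 10⁶ m/s
T = 2πr/v = 1.90 × 10⁻¹⁷ s = 19.0 as

19.0 as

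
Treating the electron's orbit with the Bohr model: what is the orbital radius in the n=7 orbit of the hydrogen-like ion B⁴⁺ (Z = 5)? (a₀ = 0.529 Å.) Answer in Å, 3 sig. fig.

5.18 Å

r_n = n²a₀/Z = 7² × 0.529 / 5
    = 49 × 0.529 / 5 = 5.18 Å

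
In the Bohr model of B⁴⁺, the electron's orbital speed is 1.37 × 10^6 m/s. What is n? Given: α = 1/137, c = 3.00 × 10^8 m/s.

v_n = Zαc/n ⇒ n = Zαc/v = 5 × 0.00730 × 3.00 × 10^8 / 1.37 × 10^6 ≈ 7.99
n = 8

8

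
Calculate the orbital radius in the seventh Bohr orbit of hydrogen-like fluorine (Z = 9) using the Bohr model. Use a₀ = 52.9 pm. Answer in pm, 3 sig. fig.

r_n = n²a₀/Z = 7² × 52.9 / 9
    = 49 × 52.9 / 9 = 288 pm

288 pm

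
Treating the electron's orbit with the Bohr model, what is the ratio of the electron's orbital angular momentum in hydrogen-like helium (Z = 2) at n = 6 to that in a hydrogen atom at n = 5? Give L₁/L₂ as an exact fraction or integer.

6/5

L = nℏ is independent of Z.
L₁/L₂ = n₁/n₂ = 6/5 = 6/5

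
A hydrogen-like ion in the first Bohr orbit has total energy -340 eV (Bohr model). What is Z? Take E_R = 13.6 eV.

5

E_n = −E_R Z²/n² ⇒ Z² = −E_n n²/E_R = 340 × 1² / 13.6 ≈ 25.00
Z = 5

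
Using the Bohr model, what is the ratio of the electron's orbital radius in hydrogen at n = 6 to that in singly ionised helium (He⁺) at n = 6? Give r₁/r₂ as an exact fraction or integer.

2

r ∝ Z^-1 · n^2
r₁/r₂ = (1/2)^-1 · (6/6)^2 = 2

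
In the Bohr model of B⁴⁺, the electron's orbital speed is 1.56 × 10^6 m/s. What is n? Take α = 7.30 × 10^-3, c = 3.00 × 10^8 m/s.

7

v_n = Zαc/n ⇒ n = Zαc/v = 5 × 0.00730 × 3.00 × 10^8 / 1.56 × 10^6 ≈ 7.02
n = 7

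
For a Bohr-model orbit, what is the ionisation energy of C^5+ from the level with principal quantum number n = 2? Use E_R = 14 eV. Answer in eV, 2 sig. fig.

130 eV

E_n = −E_R·Z²/n² = −14 × 6²/2² eV = -130 eV
Ionisation energy = −E_n = 130 eV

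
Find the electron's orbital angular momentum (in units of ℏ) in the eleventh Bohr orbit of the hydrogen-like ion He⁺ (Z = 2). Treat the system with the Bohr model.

11

L_n = nℏ, so L/ℏ = n = 11.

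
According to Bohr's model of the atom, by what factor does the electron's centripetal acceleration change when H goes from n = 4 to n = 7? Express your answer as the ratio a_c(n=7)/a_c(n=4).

a_c ∝ Z^3 · n^-4; with Z fixed, a_c ∝ n^-4.
a_c(n=7)/a_c(n=4) = (7/4)^-4 = 256/2401

256/2401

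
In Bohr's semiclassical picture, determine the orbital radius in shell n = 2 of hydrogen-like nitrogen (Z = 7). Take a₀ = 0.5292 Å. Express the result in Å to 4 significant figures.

0.3024 Å

r_n = n²a₀/Z = 2² × 0.5292 / 7
    = 4 × 0.5292 / 7 = 0.3024 Å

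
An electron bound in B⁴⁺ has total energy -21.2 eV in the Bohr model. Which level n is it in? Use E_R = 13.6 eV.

E_n = −E_R Z²/n² ⇒ n² = E_R Z²/(−E_n) = 13.6 × 5² / 21.2 ≈ 16.04
n = 4

4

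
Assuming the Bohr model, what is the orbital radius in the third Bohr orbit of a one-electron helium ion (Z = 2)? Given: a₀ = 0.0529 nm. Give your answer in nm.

0.238 nm

r_n = n²a₀/Z = 3² × 0.0529 / 2
    = 9 × 0.0529 / 2 = 0.238 nm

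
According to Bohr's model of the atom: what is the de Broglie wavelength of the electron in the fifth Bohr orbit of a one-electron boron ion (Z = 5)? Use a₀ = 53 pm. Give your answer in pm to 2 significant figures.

The Bohr quantisation condition is nλ = 2πr_n.
r_n = n²a₀/Z = 260 pm
λ = 2πr_n/n = 2π·260/5 = 330 pm

330 pm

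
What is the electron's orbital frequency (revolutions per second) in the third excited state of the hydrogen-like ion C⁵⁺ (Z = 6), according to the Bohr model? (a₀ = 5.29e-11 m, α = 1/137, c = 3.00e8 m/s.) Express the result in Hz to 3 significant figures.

r = n²a₀/Z = 1.41e-10 m, v = Zαc/n = 3.28e6 m/s
f = v/(2πr) = 3.71e15 Hz

3.71e15 Hz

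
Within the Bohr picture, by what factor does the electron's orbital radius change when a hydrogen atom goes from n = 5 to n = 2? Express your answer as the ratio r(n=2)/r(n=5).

4/25

r ∝ Z^-1 · n^2; with Z fixed, r ∝ n^2.
r(n=2)/r(n=5) = (2/5)^2 = 4/25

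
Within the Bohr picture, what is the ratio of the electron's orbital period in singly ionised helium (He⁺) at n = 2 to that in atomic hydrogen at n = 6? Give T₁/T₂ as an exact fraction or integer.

T ∝ Z^-2 · n^3
T₁/T₂ = (2/1)^-2 · (2/6)^3 = 1/108

1/108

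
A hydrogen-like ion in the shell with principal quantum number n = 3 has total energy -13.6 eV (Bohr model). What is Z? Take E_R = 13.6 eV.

E_n = −E_R Z²/n² ⇒ Z² = −E_n n²/E_R = 13.6 × 3² / 13.6 ≈ 9.00
Z = 3

3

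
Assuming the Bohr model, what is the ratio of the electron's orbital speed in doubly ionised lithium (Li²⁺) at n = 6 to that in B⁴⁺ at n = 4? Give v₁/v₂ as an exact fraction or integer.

2/5

v ∝ Z^1 · n^-1
v₁/v₂ = (3/5)^1 · (6/4)^-1 = 2/5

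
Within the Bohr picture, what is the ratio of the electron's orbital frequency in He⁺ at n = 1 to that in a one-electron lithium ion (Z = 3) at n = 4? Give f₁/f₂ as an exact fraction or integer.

f ∝ Z^2 · n^-3
f₁/f₂ = (2/3)^2 · (1/4)^-3 = 256/9

256/9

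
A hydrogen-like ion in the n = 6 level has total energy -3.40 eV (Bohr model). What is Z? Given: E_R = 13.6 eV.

3

E_n = −E_R Z²/n² ⇒ Z² = −E_n n²/E_R = 3.40 × 6² / 13.6 ≈ 9.00
Z = 3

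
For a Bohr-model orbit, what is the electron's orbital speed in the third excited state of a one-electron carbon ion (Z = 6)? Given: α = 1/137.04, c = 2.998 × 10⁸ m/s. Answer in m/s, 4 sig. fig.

v_n = Zαc/n = 6 × 0.007297 × 2.998 × 10⁸ / 4
    = 3.282 × 10⁶ m/s

3.282 × 10⁶ m/s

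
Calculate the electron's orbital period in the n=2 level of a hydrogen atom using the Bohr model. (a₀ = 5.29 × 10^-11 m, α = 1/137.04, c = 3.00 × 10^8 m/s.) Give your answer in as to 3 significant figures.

1210 as

r = n²a₀/Z = 2²·5.29 × 10^-11/1 = 2.12 × 10^-10 m
v = Zαc/n = 1·0.00730·3.00 × 10^8/2 = 1.09 × 10^6 m/s
T = 2πr/v = 1.21 × 10^-15 s = 1210 as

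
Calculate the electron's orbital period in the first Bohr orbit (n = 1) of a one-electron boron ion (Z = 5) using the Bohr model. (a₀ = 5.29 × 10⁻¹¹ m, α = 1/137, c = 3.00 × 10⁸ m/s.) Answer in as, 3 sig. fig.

r = n²a₀/Z = 1²·5.29 × 10⁻¹¹/5 = 1.06 × 10⁻¹¹ m
v = Zαc/n = 5·0.00730·3.00 × 10⁸/1 = 1.09 × 10⁷ m/s
T = 2πr/v = 6.07 × 10⁻¹⁸ s = 6.07 as

6.07 as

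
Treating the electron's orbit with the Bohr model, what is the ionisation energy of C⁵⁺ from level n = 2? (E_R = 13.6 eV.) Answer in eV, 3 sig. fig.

122 eV

E_n = −E_R·Z²/n² = −13.6 × 6²/2² eV = -122 eV
Ionisation energy = −E_n = 122 eV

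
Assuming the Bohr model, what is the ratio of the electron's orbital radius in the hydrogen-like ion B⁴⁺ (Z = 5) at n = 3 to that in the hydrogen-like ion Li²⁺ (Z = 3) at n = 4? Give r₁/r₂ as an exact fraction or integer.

27/80

r ∝ Z^-1 · n^2
r₁/r₂ = (5/3)^-1 · (3/4)^2 = 27/80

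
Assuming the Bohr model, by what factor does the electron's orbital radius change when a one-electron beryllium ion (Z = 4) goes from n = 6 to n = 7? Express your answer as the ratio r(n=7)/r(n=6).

49/36

r ∝ Z^-1 · n^2; with Z fixed, r ∝ n^2.
r(n=7)/r(n=6) = (7/6)^2 = 49/36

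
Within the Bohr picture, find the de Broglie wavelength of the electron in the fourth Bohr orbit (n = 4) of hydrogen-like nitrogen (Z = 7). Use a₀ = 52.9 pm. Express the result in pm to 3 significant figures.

The Bohr quantisation condition is nλ = 2πr_n.
r_n = n²a₀/Z = 121 pm
λ = 2πr_n/n = 2π·121/4 = 190 pm

190 pm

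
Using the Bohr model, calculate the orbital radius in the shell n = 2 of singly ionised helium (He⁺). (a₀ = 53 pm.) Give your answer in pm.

r_n = n²a₀/Z = 2² × 53 / 2
    = 4 × 53 / 2 = 110 pm

110 pm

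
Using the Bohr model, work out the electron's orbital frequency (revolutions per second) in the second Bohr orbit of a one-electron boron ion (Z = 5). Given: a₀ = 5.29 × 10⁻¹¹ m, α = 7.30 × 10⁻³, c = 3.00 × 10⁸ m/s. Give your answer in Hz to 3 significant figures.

2.06 × 10¹⁶ Hz

r = n²a₀/Z = 4.23 × 10⁻¹¹ m, v = Zαc/n = 5.47 × 10⁶ m/s
f = v/(2πr) = 2.06 × 10¹⁶ Hz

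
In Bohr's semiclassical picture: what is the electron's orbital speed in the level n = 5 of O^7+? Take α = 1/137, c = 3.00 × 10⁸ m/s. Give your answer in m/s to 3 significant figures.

v_n = Zαc/n = 8 × 0.00730 × 3.00 × 10⁸ / 5
    = 3.50 × 10⁶ m/s

3.50 × 10⁶ m/s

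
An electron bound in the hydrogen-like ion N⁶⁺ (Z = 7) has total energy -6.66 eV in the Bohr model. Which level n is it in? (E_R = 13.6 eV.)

10

E_n = −E_R Z²/n² ⇒ n² = E_R Z²/(−E_n) = 13.6 × 7² / 6.66 ≈ 100.06
n = 10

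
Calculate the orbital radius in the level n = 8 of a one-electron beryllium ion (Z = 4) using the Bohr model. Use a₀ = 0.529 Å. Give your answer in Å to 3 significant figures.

8.46 Å

r_n = n²a₀/Z = 8² × 0.529 / 4
    = 64 × 0.529 / 4 = 8.46 Å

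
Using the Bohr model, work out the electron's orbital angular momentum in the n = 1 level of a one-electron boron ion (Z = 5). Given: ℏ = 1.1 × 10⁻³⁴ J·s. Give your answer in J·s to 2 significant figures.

1.1 × 10⁻³⁴ J·s

L_n = nℏ = 1 × 1.1 × 10⁻³⁴ = 1.1 × 10⁻³⁴ J·s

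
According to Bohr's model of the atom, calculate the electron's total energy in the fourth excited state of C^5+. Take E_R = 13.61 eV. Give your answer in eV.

-19.60 eV

E_n = −E_R·Z²/n² = −13.61 × 6²/5² = -19.60 eV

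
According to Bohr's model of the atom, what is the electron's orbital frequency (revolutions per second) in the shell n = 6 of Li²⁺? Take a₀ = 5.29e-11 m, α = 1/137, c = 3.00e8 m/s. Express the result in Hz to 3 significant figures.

r = n²a₀/Z = 6.35e-10 m, v = Zαc/n = 1.09e6 m/s
f = v/(2πr) = 2.75e14 Hz

2.75e14 Hz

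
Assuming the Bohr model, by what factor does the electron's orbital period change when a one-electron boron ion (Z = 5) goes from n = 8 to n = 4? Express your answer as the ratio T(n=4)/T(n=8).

T ∝ Z^-2 · n^3; with Z fixed, T ∝ n^3.
T(n=4)/T(n=8) = (4/8)^3 = 1/8

1/8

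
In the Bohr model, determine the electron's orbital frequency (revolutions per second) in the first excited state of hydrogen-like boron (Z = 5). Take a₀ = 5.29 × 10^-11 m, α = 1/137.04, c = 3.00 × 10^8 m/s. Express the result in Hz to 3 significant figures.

r = n²a₀/Z = 4.23 × 10^-11 m, v = Zαc/n = 5.47 × 10^6 m/s
f = v/(2πr) = 2.06 × 10^16 Hz

2.06 × 10^16 Hz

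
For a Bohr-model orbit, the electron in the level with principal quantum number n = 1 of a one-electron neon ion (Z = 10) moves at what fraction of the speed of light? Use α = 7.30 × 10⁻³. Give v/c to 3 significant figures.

v_n = Zαc/n, so v/c = Zα/n = 10 × 0.00730 / 1 = 0.0730

0.0730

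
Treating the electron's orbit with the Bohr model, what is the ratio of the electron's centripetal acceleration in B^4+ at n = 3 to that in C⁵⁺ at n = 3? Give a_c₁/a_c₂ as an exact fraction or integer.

125/216

a_c ∝ Z^3 · n^-4
a_c₁/a_c₂ = (5/6)^3 · (3/3)^-4 = 125/216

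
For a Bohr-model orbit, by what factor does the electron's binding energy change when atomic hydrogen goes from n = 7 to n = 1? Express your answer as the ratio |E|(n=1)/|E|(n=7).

49

|E| ∝ Z^2 · n^-2; with Z fixed, |E| ∝ n^-2.
|E|(n=1)/|E|(n=7) = (1/7)^-2 = 49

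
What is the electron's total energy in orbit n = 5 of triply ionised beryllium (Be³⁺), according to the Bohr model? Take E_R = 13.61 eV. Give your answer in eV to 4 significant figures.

-8.710 eV

E_n = −E_R·Z²/n² = −13.61 × 4²/5² = -8.710 eV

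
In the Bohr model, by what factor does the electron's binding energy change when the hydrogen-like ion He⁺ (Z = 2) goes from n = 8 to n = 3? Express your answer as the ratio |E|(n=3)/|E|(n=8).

|E| ∝ Z^2 · n^-2; with Z fixed, |E| ∝ n^-2.
|E|(n=3)/|E|(n=8) = (3/8)^-2 = 64/9

64/9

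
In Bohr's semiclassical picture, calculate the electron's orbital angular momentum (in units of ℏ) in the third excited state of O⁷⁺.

4

L_n = nℏ, so L/ℏ = n = 4.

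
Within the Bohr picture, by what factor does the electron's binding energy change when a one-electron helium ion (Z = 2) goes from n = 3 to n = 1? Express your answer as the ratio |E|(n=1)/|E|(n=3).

|E| ∝ Z^2 · n^-2; with Z fixed, |E| ∝ n^-2.
|E|(n=1)/|E|(n=3) = (1/3)^-2 = 9

9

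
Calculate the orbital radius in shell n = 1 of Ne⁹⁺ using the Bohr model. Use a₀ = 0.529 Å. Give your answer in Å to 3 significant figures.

0.0529 Å

r_n = n²a₀/Z = 1² × 0.529 / 10
    = 1 × 0.529 / 10 = 0.0529 Å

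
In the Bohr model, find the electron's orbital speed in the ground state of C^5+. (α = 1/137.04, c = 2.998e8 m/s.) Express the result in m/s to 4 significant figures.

v_n = Zαc/n = 6 × 0.007297 × 2.998e8 / 1
    = 1.313e7 m/s

1.313e7 m/s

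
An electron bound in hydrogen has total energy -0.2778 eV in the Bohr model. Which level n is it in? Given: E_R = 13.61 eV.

7

E_n = −E_R Z²/n² ⇒ n² = E_R Z²/(−E_n) = 13.61 × 1² / 0.2778 ≈ 48.99
n = 7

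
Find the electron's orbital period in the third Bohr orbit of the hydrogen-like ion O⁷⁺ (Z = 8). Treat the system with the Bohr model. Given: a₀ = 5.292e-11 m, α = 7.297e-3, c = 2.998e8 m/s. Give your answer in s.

6.412e-17 s

r = n²a₀/Z = 3²·5.292e-11/8 = 5.954e-11 m
v = Zαc/n = 8·0.007297·2.998e8/3 = 5.834e6 m/s
T = 2πr/v = 6.412e-17 s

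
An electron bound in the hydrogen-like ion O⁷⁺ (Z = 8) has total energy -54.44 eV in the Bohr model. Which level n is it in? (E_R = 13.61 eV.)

E_n = −E_R Z²/n² ⇒ n² = E_R Z²/(−E_n) = 13.61 × 8² / 54.44 ≈ 16.00
n = 4

4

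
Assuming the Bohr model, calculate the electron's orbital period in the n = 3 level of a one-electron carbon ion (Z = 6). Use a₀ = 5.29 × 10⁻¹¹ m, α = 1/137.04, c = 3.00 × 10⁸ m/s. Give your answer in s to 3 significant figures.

r = n²a₀/Z = 3²·5.29 × 10⁻¹¹/6 = 7.94 × 10⁻¹¹ m
v = Zαc/n = 6·0.00730·3.00 × 10⁸/3 = 4.38 × 10⁶ m/s
T = 2πr/v = 1.14 × 10⁻¹⁶ s

1.14 × 10⁻¹⁶ s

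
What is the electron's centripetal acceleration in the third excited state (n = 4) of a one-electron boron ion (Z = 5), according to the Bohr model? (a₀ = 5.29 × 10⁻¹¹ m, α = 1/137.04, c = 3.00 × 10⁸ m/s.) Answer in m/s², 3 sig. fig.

r = n²a₀/Z = 1.69 × 10⁻¹⁰ m, v = Zαc/n = 2.74 × 10⁶ m/s
a = v²/r = (2.74 × 10⁶)² / 1.69 × 10⁻¹⁰ = 4.42 × 10²² m/s²

4.42 × 10²² m/s²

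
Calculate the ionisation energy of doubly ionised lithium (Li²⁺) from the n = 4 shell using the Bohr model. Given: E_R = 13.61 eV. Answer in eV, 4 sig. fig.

7.656 eV

E_n = −E_R·Z²/n² = −13.61 × 3²/4² eV = -7.656 eV
Ionisation energy = −E_n = 7.656 eV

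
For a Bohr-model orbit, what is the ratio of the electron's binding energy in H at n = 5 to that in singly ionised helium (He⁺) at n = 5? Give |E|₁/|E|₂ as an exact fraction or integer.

1/4

|E| ∝ Z^2 · n^-2
|E|₁/|E|₂ = (1/2)^2 · (5/5)^-2 = 1/4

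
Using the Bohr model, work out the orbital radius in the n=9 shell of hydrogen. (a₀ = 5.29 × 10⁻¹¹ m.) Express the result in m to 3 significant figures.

4.28 × 10⁻⁹ m

r_n = n²a₀/Z = 9² × 5.29 × 10⁻¹¹ / 1
    = 81 × 5.29 × 10⁻¹¹ / 1 = 4.28 × 10⁻⁹ m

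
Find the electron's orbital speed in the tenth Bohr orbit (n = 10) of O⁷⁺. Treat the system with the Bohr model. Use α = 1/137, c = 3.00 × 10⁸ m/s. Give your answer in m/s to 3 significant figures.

v_n = Zαc/n = 8 × 0.00730 × 3.00 × 10⁸ / 10
    = 1.75 × 10⁶ m/s

1.75 × 10⁶ m/s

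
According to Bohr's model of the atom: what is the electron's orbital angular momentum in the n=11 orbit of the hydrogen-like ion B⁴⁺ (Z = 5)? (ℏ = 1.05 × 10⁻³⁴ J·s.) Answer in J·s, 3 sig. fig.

1.16 × 10⁻³³ J·s

L_n = nℏ = 11 × 1.05 × 10⁻³⁴ = 1.16 × 10⁻³³ J·s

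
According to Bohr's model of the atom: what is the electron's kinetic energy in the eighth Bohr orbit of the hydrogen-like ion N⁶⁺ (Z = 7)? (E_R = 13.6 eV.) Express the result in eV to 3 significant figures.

For a Coulomb orbit the virial theorem gives K = −E_n.
E_n = −E_R·Z²/n², so K = E_R·Z²/n² = 13.6 × 7²/8² = 10.4 eV

10.4 eV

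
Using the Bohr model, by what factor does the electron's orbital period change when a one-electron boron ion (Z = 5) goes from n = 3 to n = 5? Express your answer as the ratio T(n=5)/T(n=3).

125/27

T ∝ Z^-2 · n^3; with Z fixed, T ∝ n^3.
T(n=5)/T(n=3) = (5/3)^3 = 125/27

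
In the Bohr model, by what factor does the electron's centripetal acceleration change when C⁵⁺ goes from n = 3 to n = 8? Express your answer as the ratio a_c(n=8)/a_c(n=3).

81/4096

a_c ∝ Z^3 · n^-4; with Z fixed, a_c ∝ n^-4.
a_c(n=8)/a_c(n=3) = (8/3)^-4 = 81/4096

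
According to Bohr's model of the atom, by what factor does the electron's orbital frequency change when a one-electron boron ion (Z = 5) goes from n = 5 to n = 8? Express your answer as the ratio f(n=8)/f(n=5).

f ∝ Z^2 · n^-3; with Z fixed, f ∝ n^-3.
f(n=8)/f(n=5) = (8/5)^-3 = 125/512

125/512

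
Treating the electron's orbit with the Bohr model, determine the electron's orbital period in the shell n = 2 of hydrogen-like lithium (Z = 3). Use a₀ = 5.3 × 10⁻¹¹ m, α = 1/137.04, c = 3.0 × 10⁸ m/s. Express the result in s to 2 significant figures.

r = n²a₀/Z = 2²·5.3 × 10⁻¹¹/3 = 7.1 × 10⁻¹¹ m
v = Zαc/n = 3·0.0073·3.0 × 10⁸/2 = 3.3 × 10⁶ m/s
T = 2πr/v = 1.4 × 10⁻¹⁶ s

1.4 × 10⁻¹⁶ s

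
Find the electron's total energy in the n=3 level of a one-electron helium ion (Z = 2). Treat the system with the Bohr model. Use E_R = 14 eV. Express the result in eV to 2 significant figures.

E_n = −E_R·Z²/n² = −14 × 2²/3² = -6.2 eV

-6.2 eV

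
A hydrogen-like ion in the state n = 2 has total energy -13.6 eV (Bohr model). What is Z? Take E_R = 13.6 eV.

E_n = −E_R Z²/n² ⇒ Z² = −E_n n²/E_R = 13.6 × 2² / 13.6 ≈ 4.00
Z = 2

2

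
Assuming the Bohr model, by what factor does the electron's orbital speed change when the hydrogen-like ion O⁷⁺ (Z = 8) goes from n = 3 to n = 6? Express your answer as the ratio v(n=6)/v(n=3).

v ∝ Z^1 · n^-1; with Z fixed, v ∝ n^-1.
v(n=6)/v(n=3) = (6/3)^-1 = 1/2

1/2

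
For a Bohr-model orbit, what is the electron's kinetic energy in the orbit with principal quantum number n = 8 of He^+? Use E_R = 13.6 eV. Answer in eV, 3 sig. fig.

0.850 eV

For a Coulomb orbit the virial theorem gives K = −E_n.
E_n = −E_R·Z²/n², so K = E_R·Z²/n² = 13.6 × 2²/8² = 0.850 eV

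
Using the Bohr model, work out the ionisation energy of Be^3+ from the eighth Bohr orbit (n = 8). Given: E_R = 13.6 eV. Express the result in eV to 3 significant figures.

3.40 eV

E_n = −E_R·Z²/n² = −13.6 × 4²/8² eV = -3.40 eV
Ionisation energy = −E_n = 3.40 eV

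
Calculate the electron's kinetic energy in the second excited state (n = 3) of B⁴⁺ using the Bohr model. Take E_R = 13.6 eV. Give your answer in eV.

For a Coulomb orbit the virial theorem gives K = −E_n.
E_n = −E_R·Z²/n², so K = E_R·Z²/n² = 13.6 × 5²/3² = 37.8 eV

37.8 eV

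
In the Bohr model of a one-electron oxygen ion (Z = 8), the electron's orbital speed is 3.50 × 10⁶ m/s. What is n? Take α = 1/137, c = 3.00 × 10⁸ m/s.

v_n = Zαc/n ⇒ n = Zαc/v = 8 × 0.00730 × 3.00 × 10⁸ / 3.50 × 10⁶ ≈ 5.01
n = 5

5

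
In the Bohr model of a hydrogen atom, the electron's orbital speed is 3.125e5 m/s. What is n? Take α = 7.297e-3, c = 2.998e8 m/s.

v_n = Zαc/n ⇒ n = Zαc/v = 1 × 0.007297 × 2.998e8 / 3.125e5 ≈ 7.00
n = 7

7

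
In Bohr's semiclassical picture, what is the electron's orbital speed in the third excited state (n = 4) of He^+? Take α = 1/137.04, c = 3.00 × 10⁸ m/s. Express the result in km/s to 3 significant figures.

v_n = Zαc/n = 2 × 0.00730 × 3.00 × 10⁸ / 4
    = 1090 km/s

1090 km/s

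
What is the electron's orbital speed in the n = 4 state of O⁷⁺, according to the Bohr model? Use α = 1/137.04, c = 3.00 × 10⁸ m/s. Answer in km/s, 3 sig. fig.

v_n = Zαc/n = 8 × 0.00730 × 3.00 × 10⁸ / 4
    = 4380 km/s

4380 km/s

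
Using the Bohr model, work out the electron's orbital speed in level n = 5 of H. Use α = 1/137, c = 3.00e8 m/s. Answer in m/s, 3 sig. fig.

v_n = Zαc/n = 1 × 0.00730 × 3.00e8 / 5
    = 4.38e5 m/s

4.38e5 m/s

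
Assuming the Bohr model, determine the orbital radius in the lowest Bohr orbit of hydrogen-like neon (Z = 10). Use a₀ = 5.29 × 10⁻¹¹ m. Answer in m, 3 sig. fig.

r_n = n²a₀/Z = 1² × 5.29 × 10⁻¹¹ / 10
    = 1 × 5.29 × 10⁻¹¹ / 10 = 5.29 × 10⁻¹² m

5.29 × 10⁻¹² m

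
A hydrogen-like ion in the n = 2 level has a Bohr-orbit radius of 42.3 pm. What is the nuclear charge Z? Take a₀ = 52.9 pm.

5

r_n = n²a₀/Z ⇒ Z = n²a₀/r = 2² × 52.9 / 42.3 ≈ 5.00
Z = 5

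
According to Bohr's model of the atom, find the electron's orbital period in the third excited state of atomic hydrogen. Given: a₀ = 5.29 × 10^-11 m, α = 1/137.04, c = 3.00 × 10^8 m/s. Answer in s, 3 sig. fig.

r = n²a₀/Z = 4²·5.29 × 10^-11/1 = 8.46 × 10^-10 m
v = Zαc/n = 1·0.00730·3.00 × 10^8/4 = 5.47 × 10^5 m/s
T = 2πr/v = 9.72 × 10^-15 s

9.72 × 10^-15 s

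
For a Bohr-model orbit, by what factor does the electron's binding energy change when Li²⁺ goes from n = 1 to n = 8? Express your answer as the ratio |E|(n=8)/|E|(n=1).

|E| ∝ Z^2 · n^-2; with Z fixed, |E| ∝ n^-2.
|E|(n=8)/|E|(n=1) = (8/1)^-2 = 1/64

1/64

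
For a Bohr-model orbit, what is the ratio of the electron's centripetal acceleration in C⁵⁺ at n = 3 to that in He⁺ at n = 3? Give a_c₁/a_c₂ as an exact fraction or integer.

a_c ∝ Z^3 · n^-4
a_c₁/a_c₂ = (6/2)^3 · (3/3)^-4 = 27

27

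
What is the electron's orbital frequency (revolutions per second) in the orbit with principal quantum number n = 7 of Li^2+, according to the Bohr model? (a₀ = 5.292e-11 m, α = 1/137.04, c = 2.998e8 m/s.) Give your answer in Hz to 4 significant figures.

r = n²a₀/Z = 8.644e-10 m, v = Zαc/n = 9.376e5 m/s
f = v/(2πr) = 1.726e14 Hz

1.726e14 Hz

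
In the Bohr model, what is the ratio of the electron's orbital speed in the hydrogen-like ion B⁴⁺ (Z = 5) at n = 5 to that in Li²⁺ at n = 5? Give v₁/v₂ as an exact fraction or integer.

5/3

v ∝ Z^1 · n^-1
v₁/v₂ = (5/3)^1 · (5/5)^-1 = 5/3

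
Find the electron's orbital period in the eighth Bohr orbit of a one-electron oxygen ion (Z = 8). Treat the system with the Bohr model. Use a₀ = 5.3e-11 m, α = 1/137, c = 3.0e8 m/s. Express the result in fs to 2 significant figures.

r = n²a₀/Z = 8²·5.3e-11/8 = 4.2e-10 m
v = Zαc/n = 8·0.0073·3.0e8/8 = 2.2e6 m/s
T = 2πr/v = 1.2e-15 s = 1.2 fs

1.2 fs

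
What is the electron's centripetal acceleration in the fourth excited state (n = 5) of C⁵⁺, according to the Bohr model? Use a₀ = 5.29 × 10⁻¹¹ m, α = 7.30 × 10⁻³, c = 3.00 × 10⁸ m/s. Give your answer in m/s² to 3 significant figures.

r = n²a₀/Z = 2.20 × 10⁻¹⁰ m, v = Zαc/n = 2.63 × 10⁶ m/s
a = v²/r = (2.63 × 10⁶)² / 2.20 × 10⁻¹⁰ = 3.13 × 10²² m/s²

3.13 × 10²² m/s²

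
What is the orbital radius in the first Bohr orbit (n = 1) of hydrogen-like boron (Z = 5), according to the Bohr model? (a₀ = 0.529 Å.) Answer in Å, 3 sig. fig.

0.106 Å

r_n = n²a₀/Z = 1² × 0.529 / 5
    = 1 × 0.529 / 5 = 0.106 Å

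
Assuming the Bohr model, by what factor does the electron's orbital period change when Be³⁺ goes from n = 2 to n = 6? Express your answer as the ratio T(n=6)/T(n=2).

T ∝ Z^-2 · n^3; with Z fixed, T ∝ n^3.
T(n=6)/T(n=2) = (6/2)^3 = 27

27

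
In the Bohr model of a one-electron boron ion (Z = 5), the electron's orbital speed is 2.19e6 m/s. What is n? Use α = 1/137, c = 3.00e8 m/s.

v_n = Zαc/n ⇒ n = Zαc/v = 5 × 0.00730 × 3.00e8 / 2.19e6 ≈ 5.00
n = 5

5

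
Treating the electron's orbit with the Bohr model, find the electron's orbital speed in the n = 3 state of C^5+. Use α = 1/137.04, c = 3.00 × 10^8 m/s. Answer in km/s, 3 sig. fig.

v_n = Zαc/n = 6 × 0.00730 × 3.00 × 10^8 / 3
    = 4380 km/s

4380 km/s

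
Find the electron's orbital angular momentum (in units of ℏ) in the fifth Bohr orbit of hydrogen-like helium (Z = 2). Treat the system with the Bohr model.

L_n = nℏ, so L/ℏ = n = 5.

5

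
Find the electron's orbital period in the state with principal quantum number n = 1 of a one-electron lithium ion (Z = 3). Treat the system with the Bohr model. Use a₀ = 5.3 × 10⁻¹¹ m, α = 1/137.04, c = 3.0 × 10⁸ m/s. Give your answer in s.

1.7 × 10⁻¹⁷ s

r = n²a₀/Z = 1²·5.3 × 10⁻¹¹/3 = 1.8 × 10⁻¹¹ m
v = Zαc/n = 3·0.0073·3.0 × 10⁸/1 = 6.6 × 10⁶ m/s
T = 2πr/v = 1.7 × 10⁻¹⁷ s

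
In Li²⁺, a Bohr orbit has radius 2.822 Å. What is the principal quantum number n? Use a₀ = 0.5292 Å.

r_n = n²a₀/Z ⇒ n² = rZ/a₀ = 2.822 × 3 / 0.5292 ≈ 16.00
n = 4

4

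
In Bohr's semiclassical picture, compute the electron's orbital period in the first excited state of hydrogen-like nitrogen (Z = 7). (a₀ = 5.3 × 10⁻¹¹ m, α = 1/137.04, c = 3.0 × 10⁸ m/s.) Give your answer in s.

r = n²a₀/Z = 2²·5.3 × 10⁻¹¹/7 = 3.0 × 10⁻¹¹ m
v = Zαc/n = 7·0.0073·3.0 × 10⁸/2 = 7.7 × 10⁶ m/s
T = 2πr/v = 2.5 × 10⁻¹⁷ s

2.5 × 10⁻¹⁷ s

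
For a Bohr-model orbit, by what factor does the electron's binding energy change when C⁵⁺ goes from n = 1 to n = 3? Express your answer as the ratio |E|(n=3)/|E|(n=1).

1/9

|E| ∝ Z^2 · n^-2; with Z fixed, |E| ∝ n^-2.
|E|(n=3)/|E|(n=1) = (3/1)^-2 = 1/9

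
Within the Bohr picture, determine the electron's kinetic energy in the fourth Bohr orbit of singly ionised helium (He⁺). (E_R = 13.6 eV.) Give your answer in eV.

For a Coulomb orbit the virial theorem gives K = −E_n.
E_n = −E_R·Z²/n², so K = E_R·Z²/n² = 13.6 × 2²/4² = 3.40 eV

3.40 eV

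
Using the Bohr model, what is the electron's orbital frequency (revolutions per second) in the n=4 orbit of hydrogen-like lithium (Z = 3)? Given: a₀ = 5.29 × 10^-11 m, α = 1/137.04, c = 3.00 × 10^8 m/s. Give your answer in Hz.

r = n²a₀/Z = 2.82 × 10^-10 m, v = Zαc/n = 1.64 × 10^6 m/s
f = v/(2πr) = 9.26 × 10^14 Hz

9.26 × 10^14 Hz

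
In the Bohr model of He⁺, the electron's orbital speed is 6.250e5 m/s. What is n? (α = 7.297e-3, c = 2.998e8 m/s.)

v_n = Zαc/n ⇒ n = Zαc/v = 2 × 0.007297 × 2.998e8 / 6.250e5 ≈ 7.00
n = 7

7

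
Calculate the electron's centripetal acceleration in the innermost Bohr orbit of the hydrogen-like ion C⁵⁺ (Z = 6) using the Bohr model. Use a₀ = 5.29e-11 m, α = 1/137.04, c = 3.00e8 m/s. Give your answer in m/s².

1.96e25 m/s²

r = n²a₀/Z = 8.82e-12 m, v = Zαc/n = 1.31e7 m/s
a = v²/r = (1.31e7)² / 8.82e-12 = 1.96e25 m/s²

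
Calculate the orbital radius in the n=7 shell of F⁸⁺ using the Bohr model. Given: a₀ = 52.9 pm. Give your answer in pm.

288 pm

r_n = n²a₀/Z = 7² × 52.9 / 9
    = 49 × 52.9 / 9 = 288 pm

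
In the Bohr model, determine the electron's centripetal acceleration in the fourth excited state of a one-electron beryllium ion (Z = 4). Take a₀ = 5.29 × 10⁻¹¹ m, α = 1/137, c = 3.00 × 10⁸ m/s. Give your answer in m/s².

r = n²a₀/Z = 3.31 × 10⁻¹⁰ m, v = Zαc/n = 1.75 × 10⁶ m/s
a = v²/r = (1.75 × 10⁶)² / 3.31 × 10⁻¹⁰ = 9.28 × 10²¹ m/s²

9.28 × 10²¹ m/s²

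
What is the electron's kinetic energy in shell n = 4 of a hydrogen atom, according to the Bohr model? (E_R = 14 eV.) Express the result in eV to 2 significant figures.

For a Coulomb orbit the virial theorem gives K = −E_n.
E_n = −E_R·Z²/n², so K = E_R·Z²/n² = 14 × 1²/4² = 0.88 eV

0.88 eV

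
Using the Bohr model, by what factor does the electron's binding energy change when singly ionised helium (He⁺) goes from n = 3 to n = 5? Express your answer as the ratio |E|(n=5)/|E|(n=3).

|E| ∝ Z^2 · n^-2; with Z fixed, |E| ∝ n^-2.
|E|(n=5)/|E|(n=3) = (5/3)^-2 = 9/25

9/25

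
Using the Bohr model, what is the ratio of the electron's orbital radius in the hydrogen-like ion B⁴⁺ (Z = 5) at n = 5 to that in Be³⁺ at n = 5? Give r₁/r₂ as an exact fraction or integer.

r ∝ Z^-1 · n^2
r₁/r₂ = (5/4)^-1 · (5/5)^2 = 4/5

4/5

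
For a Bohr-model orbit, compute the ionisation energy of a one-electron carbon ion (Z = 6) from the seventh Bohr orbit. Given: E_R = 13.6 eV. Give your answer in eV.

9.99 eV

E_n = −E_R·Z²/n² = −13.6 × 6²/7² eV = -9.99 eV
Ionisation energy = −E_n = 9.99 eV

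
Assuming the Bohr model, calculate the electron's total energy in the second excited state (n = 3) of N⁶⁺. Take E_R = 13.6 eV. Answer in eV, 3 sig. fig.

-74.0 eV

E_n = −E_R·Z²/n² = −13.6 × 7²/3² = -74.0 eV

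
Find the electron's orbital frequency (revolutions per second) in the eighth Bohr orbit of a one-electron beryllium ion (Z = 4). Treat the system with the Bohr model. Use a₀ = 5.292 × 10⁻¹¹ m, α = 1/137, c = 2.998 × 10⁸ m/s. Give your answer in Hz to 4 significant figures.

2.057 × 10¹⁴ Hz

r = n²a₀/Z = 8.467 × 10⁻¹⁰ m, v = Zαc/n = 1.094 × 10⁶ m/s
f = v/(2πr) = 2.057 × 10¹⁴ Hz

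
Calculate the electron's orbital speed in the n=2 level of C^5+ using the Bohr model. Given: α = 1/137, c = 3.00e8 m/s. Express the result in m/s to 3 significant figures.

6.57e6 m/s

v_n = Zαc/n = 6 × 0.00730 × 3.00e8 / 2
    = 6.57e6 m/s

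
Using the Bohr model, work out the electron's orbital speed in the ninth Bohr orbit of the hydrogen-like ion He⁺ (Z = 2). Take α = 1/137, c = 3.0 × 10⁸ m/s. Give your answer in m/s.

4.9 × 10⁵ m/s

v_n = Zαc/n = 2 × 0.0073 × 3.0 × 10⁸ / 9
    = 4.9 × 10⁵ m/s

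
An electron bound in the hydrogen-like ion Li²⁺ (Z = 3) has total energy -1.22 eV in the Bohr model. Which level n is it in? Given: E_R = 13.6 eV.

E_n = −E_R Z²/n² ⇒ n² = E_R Z²/(−E_n) = 13.6 × 3² / 1.22 ≈ 100.33
n = 10

10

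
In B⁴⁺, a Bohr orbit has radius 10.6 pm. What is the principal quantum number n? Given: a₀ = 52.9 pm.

r_n = n²a₀/Z ⇒ n² = rZ/a₀ = 10.6 × 5 / 52.9 ≈ 1.00
n = 1

1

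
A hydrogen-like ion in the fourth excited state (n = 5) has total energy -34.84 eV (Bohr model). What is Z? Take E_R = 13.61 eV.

E_n = −E_R Z²/n² ⇒ Z² = −E_n n²/E_R = 34.84 × 5² / 13.61 ≈ 64.00
Z = 8

8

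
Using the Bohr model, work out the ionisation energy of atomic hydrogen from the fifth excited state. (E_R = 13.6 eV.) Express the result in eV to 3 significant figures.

E_n = −E_R·Z²/n² = −13.6 × 1²/6² eV = -0.378 eV
Ionisation energy = −E_n = 0.378 eV

0.378 eV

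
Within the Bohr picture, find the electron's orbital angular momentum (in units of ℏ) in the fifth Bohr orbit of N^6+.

L_n = nℏ, so L/ℏ = n = 5.

5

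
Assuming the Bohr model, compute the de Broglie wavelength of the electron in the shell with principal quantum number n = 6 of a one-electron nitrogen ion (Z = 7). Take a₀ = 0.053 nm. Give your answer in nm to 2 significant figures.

0.29 nm

The Bohr quantisation condition is nλ = 2πr_n.
r_n = n²a₀/Z = 0.27 nm
λ = 2πr_n/n = 2π·0.27/6 = 0.29 nm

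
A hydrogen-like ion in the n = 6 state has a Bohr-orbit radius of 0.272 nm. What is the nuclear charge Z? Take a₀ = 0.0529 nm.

7

r_n = n²a₀/Z ⇒ Z = n²a₀/r = 6² × 0.0529 / 0.272 ≈ 7.00
Z = 7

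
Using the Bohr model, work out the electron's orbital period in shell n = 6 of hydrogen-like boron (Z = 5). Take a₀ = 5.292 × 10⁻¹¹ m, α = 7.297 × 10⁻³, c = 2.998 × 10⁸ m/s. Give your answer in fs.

1.313 fs

r = n²a₀/Z = 6²·5.292 × 10⁻¹¹/5 = 3.810 × 10⁻¹⁰ m
v = Zαc/n = 5·0.007297·2.998 × 10⁸/6 = 1.823 × 10⁶ m/s
T = 2πr/v = 1.313 × 10⁻¹⁵ s = 1.313 fs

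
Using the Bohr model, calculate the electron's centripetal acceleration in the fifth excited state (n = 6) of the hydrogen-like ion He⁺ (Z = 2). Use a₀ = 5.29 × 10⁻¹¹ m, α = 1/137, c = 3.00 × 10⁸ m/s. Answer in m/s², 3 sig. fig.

5.60 × 10²⁰ m/s²

r = n²a₀/Z = 9.52 × 10⁻¹⁰ m, v = Zαc/n = 7.30 × 10⁵ m/s
a = v²/r = (7.30 × 10⁵)² / 9.52 × 10⁻¹⁰ = 5.60 × 10²⁰ m/s²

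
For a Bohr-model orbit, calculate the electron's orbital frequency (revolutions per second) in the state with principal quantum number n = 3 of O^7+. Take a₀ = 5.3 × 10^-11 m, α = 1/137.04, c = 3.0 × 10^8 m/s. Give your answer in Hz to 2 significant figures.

r = n²a₀/Z = 6.0 × 10^-11 m, v = Zαc/n = 5.8 × 10^6 m/s
f = v/(2πr) = 1.6 × 10^16 Hz

1.6 × 10^16 Hz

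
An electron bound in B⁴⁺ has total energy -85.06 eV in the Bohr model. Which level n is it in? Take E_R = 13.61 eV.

E_n = −E_R Z²/n² ⇒ n² = E_R Z²/(−E_n) = 13.61 × 5² / 85.06 ≈ 4.00
n = 2

2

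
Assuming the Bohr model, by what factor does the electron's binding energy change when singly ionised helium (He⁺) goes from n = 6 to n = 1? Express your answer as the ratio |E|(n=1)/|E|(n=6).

|E| ∝ Z^2 · n^-2; with Z fixed, |E| ∝ n^-2.
|E|(n=1)/|E|(n=6) = (1/6)^-2 = 36

36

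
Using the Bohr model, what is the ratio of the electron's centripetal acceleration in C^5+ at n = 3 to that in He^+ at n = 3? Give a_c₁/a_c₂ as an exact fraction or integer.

27

a_c ∝ Z^3 · n^-4
a_c₁/a_c₂ = (6/2)^3 · (3/3)^-4 = 27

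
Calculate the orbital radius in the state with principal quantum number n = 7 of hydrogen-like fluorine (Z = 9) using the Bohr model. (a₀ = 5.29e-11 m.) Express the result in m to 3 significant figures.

r_n = n²a₀/Z = 7² × 5.29e-11 / 9
    = 49 × 5.29e-11 / 9 = 2.88e-10 m

2.88e-10 m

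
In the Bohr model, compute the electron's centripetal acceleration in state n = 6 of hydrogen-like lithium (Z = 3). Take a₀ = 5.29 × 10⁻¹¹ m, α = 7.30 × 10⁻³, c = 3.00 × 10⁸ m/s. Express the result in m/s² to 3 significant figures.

r = n²a₀/Z = 6.35 × 10⁻¹⁰ m, v = Zαc/n = 1.09 × 10⁶ m/s
a = v²/r = (1.09 × 10⁶)² / 6.35 × 10⁻¹⁰ = 1.89 × 10²¹ m/s²

1.89 × 10²¹ m/s²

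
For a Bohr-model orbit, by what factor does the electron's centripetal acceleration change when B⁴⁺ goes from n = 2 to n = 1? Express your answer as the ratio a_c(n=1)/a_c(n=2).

16

a_c ∝ Z^3 · n^-4; with Z fixed, a_c ∝ n^-4.
a_c(n=1)/a_c(n=2) = (1/2)^-4 = 16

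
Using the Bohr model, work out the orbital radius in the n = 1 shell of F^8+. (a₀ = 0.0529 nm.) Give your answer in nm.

0.00588 nm

r_n = n²a₀/Z = 1² × 0.0529 / 9
    = 1 × 0.0529 / 9 = 0.00588 nm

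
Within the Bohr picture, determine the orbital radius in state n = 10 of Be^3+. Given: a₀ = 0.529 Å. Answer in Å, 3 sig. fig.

13.2 Å

r_n = n²a₀/Z = 10² × 0.529 / 4
    = 100 × 0.529 / 4 = 13.2 Å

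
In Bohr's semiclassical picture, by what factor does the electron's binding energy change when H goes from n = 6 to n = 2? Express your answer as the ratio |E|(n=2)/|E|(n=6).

9

|E| ∝ Z^2 · n^-2; with Z fixed, |E| ∝ n^-2.
|E|(n=2)/|E|(n=6) = (2/6)^-2 = 9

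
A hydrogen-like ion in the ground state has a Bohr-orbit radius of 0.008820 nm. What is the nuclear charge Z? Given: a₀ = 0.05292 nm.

6

r_n = n²a₀/Z ⇒ Z = n²a₀/r = 1² × 0.05292 / 0.008820 ≈ 6.00
Z = 6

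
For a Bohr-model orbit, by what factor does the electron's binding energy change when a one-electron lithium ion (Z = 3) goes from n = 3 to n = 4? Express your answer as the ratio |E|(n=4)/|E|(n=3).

|E| ∝ Z^2 · n^-2; with Z fixed, |E| ∝ n^-2.
|E|(n=4)/|E|(n=3) = (4/3)^-2 = 9/16

9/16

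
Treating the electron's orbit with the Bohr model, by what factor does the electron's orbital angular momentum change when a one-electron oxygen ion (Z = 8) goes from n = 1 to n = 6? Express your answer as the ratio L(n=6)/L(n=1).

L = nℏ depends only on n, so L ∝ n.
L(n=6)/L(n=1) = (6/1)^1 = 6

6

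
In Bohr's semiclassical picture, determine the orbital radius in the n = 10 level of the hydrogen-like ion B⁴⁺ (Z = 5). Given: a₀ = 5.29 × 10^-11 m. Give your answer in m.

1.06 × 10^-9 m

r_n = n²a₀/Z = 10² × 5.29 × 10^-11 / 5
    = 100 × 5.29 × 10^-11 / 5 = 1.06 × 10^-9 m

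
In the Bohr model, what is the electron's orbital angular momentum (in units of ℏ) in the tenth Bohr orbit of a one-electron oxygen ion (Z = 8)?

L_n = nℏ, so L/ℏ = n = 10.

10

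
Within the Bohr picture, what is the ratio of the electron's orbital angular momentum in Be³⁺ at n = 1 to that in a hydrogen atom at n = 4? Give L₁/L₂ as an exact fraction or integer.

L = nℏ is independent of Z.
L₁/L₂ = n₁/n₂ = 1/4 = 1/4

1/4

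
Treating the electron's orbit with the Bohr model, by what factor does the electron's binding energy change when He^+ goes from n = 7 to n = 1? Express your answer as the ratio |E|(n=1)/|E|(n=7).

49

|E| ∝ Z^2 · n^-2; with Z fixed, |E| ∝ n^-2.
|E|(n=1)/|E|(n=7) = (1/7)^-2 = 49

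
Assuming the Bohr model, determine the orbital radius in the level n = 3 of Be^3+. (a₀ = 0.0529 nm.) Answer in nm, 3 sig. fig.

0.119 nm

r_n = n²a₀/Z = 3² × 0.0529 / 4
    = 9 × 0.0529 / 4 = 0.119 nm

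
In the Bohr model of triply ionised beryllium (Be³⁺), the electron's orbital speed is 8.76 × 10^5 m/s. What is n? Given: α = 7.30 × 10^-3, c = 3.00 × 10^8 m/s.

10

v_n = Zαc/n ⇒ n = Zαc/v = 4 × 0.00730 × 3.00 × 10^8 / 8.76 × 10^5 ≈ 10.00
n = 10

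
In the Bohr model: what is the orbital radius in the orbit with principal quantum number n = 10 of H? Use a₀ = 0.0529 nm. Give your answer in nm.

5.29 nm

r_n = n²a₀/Z = 10² × 0.0529 / 1
    = 100 × 0.0529 / 1 = 5.29 nm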